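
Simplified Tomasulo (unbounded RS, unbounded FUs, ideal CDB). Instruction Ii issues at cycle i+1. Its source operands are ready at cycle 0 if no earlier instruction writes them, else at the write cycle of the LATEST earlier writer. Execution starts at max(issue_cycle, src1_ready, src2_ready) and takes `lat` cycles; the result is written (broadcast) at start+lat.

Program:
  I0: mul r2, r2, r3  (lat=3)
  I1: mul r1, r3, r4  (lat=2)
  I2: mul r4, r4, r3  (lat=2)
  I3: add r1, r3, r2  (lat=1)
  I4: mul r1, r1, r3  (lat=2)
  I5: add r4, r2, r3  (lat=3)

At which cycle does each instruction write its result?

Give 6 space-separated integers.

I0 mul r2: issue@1 deps=(None,None) exec_start@1 write@4
I1 mul r1: issue@2 deps=(None,None) exec_start@2 write@4
I2 mul r4: issue@3 deps=(None,None) exec_start@3 write@5
I3 add r1: issue@4 deps=(None,0) exec_start@4 write@5
I4 mul r1: issue@5 deps=(3,None) exec_start@5 write@7
I5 add r4: issue@6 deps=(0,None) exec_start@6 write@9

Answer: 4 4 5 5 7 9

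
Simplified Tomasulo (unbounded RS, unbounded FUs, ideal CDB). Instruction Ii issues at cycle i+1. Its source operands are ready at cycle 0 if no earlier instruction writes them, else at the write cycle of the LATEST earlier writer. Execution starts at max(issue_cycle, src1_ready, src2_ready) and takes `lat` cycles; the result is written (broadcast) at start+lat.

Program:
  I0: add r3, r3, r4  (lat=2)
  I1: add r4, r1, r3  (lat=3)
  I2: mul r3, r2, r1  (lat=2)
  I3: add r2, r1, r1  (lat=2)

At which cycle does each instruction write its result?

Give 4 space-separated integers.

Answer: 3 6 5 6

Derivation:
I0 add r3: issue@1 deps=(None,None) exec_start@1 write@3
I1 add r4: issue@2 deps=(None,0) exec_start@3 write@6
I2 mul r3: issue@3 deps=(None,None) exec_start@3 write@5
I3 add r2: issue@4 deps=(None,None) exec_start@4 write@6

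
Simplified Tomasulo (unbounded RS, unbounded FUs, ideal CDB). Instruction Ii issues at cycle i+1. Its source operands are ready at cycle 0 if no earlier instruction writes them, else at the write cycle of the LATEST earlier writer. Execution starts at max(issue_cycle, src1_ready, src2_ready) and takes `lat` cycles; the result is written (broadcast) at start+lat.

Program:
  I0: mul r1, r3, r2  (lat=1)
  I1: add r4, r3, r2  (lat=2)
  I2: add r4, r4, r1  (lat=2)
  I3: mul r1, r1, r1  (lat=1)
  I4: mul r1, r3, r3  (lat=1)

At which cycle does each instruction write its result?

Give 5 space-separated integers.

Answer: 2 4 6 5 6

Derivation:
I0 mul r1: issue@1 deps=(None,None) exec_start@1 write@2
I1 add r4: issue@2 deps=(None,None) exec_start@2 write@4
I2 add r4: issue@3 deps=(1,0) exec_start@4 write@6
I3 mul r1: issue@4 deps=(0,0) exec_start@4 write@5
I4 mul r1: issue@5 deps=(None,None) exec_start@5 write@6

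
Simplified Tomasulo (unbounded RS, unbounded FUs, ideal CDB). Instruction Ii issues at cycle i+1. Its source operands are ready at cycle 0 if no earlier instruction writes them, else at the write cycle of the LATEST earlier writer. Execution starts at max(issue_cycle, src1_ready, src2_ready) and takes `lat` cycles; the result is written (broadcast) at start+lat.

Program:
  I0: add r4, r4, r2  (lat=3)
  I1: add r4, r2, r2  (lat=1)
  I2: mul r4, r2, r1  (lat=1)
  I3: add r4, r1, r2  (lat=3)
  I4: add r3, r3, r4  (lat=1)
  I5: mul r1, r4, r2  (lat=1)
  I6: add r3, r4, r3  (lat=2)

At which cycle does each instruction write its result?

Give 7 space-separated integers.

Answer: 4 3 4 7 8 8 10

Derivation:
I0 add r4: issue@1 deps=(None,None) exec_start@1 write@4
I1 add r4: issue@2 deps=(None,None) exec_start@2 write@3
I2 mul r4: issue@3 deps=(None,None) exec_start@3 write@4
I3 add r4: issue@4 deps=(None,None) exec_start@4 write@7
I4 add r3: issue@5 deps=(None,3) exec_start@7 write@8
I5 mul r1: issue@6 deps=(3,None) exec_start@7 write@8
I6 add r3: issue@7 deps=(3,4) exec_start@8 write@10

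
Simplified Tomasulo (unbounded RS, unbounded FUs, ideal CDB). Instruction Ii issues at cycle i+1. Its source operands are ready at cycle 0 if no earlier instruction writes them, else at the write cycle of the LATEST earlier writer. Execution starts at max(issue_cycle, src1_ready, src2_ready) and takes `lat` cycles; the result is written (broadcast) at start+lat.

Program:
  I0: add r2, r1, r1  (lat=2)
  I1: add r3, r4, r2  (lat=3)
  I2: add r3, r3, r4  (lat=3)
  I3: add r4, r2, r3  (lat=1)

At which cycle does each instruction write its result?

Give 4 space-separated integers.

Answer: 3 6 9 10

Derivation:
I0 add r2: issue@1 deps=(None,None) exec_start@1 write@3
I1 add r3: issue@2 deps=(None,0) exec_start@3 write@6
I2 add r3: issue@3 deps=(1,None) exec_start@6 write@9
I3 add r4: issue@4 deps=(0,2) exec_start@9 write@10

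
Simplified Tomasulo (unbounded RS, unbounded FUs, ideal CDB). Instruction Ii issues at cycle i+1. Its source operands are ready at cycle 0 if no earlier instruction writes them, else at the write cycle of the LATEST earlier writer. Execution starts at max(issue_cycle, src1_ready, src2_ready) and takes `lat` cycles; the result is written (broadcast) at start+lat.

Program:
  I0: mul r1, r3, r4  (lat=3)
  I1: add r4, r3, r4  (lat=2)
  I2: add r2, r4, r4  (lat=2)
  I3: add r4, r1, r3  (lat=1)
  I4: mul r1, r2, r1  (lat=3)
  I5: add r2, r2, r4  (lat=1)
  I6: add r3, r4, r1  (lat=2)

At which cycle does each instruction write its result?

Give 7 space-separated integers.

I0 mul r1: issue@1 deps=(None,None) exec_start@1 write@4
I1 add r4: issue@2 deps=(None,None) exec_start@2 write@4
I2 add r2: issue@3 deps=(1,1) exec_start@4 write@6
I3 add r4: issue@4 deps=(0,None) exec_start@4 write@5
I4 mul r1: issue@5 deps=(2,0) exec_start@6 write@9
I5 add r2: issue@6 deps=(2,3) exec_start@6 write@7
I6 add r3: issue@7 deps=(3,4) exec_start@9 write@11

Answer: 4 4 6 5 9 7 11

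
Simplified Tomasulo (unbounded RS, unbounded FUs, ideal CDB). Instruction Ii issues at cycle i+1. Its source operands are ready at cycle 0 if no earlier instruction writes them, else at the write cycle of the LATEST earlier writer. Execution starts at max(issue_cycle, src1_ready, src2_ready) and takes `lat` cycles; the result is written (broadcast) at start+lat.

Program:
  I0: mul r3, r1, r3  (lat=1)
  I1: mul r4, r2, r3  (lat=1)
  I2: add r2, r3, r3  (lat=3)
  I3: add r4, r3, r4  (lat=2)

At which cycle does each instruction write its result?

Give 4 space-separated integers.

I0 mul r3: issue@1 deps=(None,None) exec_start@1 write@2
I1 mul r4: issue@2 deps=(None,0) exec_start@2 write@3
I2 add r2: issue@3 deps=(0,0) exec_start@3 write@6
I3 add r4: issue@4 deps=(0,1) exec_start@4 write@6

Answer: 2 3 6 6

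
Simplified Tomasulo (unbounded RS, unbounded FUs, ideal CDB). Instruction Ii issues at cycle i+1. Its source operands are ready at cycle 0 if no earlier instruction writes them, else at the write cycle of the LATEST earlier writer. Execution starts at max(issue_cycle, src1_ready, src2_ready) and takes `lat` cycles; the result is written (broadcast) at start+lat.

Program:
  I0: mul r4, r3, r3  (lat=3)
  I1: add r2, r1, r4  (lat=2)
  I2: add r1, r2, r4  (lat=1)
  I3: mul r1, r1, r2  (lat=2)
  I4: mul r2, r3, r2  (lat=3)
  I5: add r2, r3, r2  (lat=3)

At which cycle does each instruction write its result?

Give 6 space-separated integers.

Answer: 4 6 7 9 9 12

Derivation:
I0 mul r4: issue@1 deps=(None,None) exec_start@1 write@4
I1 add r2: issue@2 deps=(None,0) exec_start@4 write@6
I2 add r1: issue@3 deps=(1,0) exec_start@6 write@7
I3 mul r1: issue@4 deps=(2,1) exec_start@7 write@9
I4 mul r2: issue@5 deps=(None,1) exec_start@6 write@9
I5 add r2: issue@6 deps=(None,4) exec_start@9 write@12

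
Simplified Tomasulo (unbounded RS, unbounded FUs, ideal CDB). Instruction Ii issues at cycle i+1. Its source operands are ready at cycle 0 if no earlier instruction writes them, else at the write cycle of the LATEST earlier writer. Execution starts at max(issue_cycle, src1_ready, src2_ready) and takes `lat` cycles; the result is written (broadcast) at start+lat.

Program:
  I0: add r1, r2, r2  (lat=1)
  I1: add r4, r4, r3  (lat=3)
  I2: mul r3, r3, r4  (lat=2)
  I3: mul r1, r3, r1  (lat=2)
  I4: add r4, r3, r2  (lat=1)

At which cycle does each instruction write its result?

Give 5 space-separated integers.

Answer: 2 5 7 9 8

Derivation:
I0 add r1: issue@1 deps=(None,None) exec_start@1 write@2
I1 add r4: issue@2 deps=(None,None) exec_start@2 write@5
I2 mul r3: issue@3 deps=(None,1) exec_start@5 write@7
I3 mul r1: issue@4 deps=(2,0) exec_start@7 write@9
I4 add r4: issue@5 deps=(2,None) exec_start@7 write@8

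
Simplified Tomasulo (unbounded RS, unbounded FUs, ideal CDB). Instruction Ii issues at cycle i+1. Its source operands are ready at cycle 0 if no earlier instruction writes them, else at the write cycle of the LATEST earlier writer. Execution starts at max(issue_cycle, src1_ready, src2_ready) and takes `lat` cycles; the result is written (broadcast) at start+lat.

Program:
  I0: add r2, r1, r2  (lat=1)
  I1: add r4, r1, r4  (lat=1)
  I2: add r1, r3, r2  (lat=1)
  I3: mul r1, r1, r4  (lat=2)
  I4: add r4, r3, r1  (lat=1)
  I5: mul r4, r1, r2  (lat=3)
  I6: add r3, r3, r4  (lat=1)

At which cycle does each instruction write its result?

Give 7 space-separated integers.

I0 add r2: issue@1 deps=(None,None) exec_start@1 write@2
I1 add r4: issue@2 deps=(None,None) exec_start@2 write@3
I2 add r1: issue@3 deps=(None,0) exec_start@3 write@4
I3 mul r1: issue@4 deps=(2,1) exec_start@4 write@6
I4 add r4: issue@5 deps=(None,3) exec_start@6 write@7
I5 mul r4: issue@6 deps=(3,0) exec_start@6 write@9
I6 add r3: issue@7 deps=(None,5) exec_start@9 write@10

Answer: 2 3 4 6 7 9 10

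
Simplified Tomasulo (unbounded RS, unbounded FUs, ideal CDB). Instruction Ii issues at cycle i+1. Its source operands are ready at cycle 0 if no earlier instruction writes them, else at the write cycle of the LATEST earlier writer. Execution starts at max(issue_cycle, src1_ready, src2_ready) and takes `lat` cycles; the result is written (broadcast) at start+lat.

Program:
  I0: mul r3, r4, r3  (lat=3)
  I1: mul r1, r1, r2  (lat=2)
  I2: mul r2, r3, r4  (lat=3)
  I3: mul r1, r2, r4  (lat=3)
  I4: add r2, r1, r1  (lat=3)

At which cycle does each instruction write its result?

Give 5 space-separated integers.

Answer: 4 4 7 10 13

Derivation:
I0 mul r3: issue@1 deps=(None,None) exec_start@1 write@4
I1 mul r1: issue@2 deps=(None,None) exec_start@2 write@4
I2 mul r2: issue@3 deps=(0,None) exec_start@4 write@7
I3 mul r1: issue@4 deps=(2,None) exec_start@7 write@10
I4 add r2: issue@5 deps=(3,3) exec_start@10 write@13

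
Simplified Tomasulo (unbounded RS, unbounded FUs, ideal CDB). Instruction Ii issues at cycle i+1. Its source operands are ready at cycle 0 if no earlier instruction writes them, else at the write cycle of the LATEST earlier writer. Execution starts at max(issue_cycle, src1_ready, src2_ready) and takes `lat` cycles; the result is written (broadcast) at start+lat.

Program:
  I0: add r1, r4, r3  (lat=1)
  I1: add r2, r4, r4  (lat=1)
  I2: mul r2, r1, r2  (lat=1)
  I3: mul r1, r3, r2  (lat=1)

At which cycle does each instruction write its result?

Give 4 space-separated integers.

I0 add r1: issue@1 deps=(None,None) exec_start@1 write@2
I1 add r2: issue@2 deps=(None,None) exec_start@2 write@3
I2 mul r2: issue@3 deps=(0,1) exec_start@3 write@4
I3 mul r1: issue@4 deps=(None,2) exec_start@4 write@5

Answer: 2 3 4 5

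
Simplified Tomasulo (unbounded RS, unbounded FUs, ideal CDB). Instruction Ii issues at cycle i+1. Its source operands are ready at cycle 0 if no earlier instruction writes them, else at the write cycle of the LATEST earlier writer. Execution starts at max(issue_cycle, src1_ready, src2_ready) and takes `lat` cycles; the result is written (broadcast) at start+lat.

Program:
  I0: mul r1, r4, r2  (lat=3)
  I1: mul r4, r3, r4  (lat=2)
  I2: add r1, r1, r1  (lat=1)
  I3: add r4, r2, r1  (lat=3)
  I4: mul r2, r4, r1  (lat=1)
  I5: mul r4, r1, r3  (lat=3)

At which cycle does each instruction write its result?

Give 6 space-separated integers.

I0 mul r1: issue@1 deps=(None,None) exec_start@1 write@4
I1 mul r4: issue@2 deps=(None,None) exec_start@2 write@4
I2 add r1: issue@3 deps=(0,0) exec_start@4 write@5
I3 add r4: issue@4 deps=(None,2) exec_start@5 write@8
I4 mul r2: issue@5 deps=(3,2) exec_start@8 write@9
I5 mul r4: issue@6 deps=(2,None) exec_start@6 write@9

Answer: 4 4 5 8 9 9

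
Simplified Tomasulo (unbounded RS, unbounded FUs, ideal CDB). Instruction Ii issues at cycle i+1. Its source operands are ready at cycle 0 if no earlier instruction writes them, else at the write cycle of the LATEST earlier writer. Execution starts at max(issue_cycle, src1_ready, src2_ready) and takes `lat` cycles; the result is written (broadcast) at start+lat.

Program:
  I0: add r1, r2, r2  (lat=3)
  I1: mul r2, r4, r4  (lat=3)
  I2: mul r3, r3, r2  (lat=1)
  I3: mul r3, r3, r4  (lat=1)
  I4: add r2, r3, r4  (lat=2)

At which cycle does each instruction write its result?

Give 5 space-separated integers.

Answer: 4 5 6 7 9

Derivation:
I0 add r1: issue@1 deps=(None,None) exec_start@1 write@4
I1 mul r2: issue@2 deps=(None,None) exec_start@2 write@5
I2 mul r3: issue@3 deps=(None,1) exec_start@5 write@6
I3 mul r3: issue@4 deps=(2,None) exec_start@6 write@7
I4 add r2: issue@5 deps=(3,None) exec_start@7 write@9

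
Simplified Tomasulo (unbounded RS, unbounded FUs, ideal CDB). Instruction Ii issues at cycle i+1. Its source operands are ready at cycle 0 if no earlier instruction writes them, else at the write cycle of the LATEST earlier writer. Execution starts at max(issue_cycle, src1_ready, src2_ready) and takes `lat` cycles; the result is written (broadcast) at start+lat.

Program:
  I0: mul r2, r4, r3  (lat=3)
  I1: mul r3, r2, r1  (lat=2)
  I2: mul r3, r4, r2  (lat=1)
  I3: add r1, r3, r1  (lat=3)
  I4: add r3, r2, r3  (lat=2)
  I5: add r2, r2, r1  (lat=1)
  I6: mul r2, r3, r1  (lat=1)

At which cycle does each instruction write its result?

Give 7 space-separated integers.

Answer: 4 6 5 8 7 9 9

Derivation:
I0 mul r2: issue@1 deps=(None,None) exec_start@1 write@4
I1 mul r3: issue@2 deps=(0,None) exec_start@4 write@6
I2 mul r3: issue@3 deps=(None,0) exec_start@4 write@5
I3 add r1: issue@4 deps=(2,None) exec_start@5 write@8
I4 add r3: issue@5 deps=(0,2) exec_start@5 write@7
I5 add r2: issue@6 deps=(0,3) exec_start@8 write@9
I6 mul r2: issue@7 deps=(4,3) exec_start@8 write@9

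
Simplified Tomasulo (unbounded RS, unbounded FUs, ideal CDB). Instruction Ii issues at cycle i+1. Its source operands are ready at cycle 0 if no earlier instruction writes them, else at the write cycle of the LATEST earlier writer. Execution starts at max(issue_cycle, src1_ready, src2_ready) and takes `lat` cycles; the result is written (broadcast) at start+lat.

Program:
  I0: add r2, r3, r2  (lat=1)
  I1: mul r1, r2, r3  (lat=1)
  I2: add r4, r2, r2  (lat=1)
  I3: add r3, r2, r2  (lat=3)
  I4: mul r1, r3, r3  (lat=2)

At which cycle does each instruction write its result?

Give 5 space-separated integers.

I0 add r2: issue@1 deps=(None,None) exec_start@1 write@2
I1 mul r1: issue@2 deps=(0,None) exec_start@2 write@3
I2 add r4: issue@3 deps=(0,0) exec_start@3 write@4
I3 add r3: issue@4 deps=(0,0) exec_start@4 write@7
I4 mul r1: issue@5 deps=(3,3) exec_start@7 write@9

Answer: 2 3 4 7 9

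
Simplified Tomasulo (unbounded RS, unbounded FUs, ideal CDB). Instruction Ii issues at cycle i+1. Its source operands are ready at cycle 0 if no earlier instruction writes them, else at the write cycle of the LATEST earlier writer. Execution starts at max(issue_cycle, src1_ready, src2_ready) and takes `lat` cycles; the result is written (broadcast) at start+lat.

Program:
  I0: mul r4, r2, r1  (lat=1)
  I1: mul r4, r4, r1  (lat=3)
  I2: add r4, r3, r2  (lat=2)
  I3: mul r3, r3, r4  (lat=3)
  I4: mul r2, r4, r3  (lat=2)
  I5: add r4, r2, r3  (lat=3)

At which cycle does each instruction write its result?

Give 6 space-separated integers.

I0 mul r4: issue@1 deps=(None,None) exec_start@1 write@2
I1 mul r4: issue@2 deps=(0,None) exec_start@2 write@5
I2 add r4: issue@3 deps=(None,None) exec_start@3 write@5
I3 mul r3: issue@4 deps=(None,2) exec_start@5 write@8
I4 mul r2: issue@5 deps=(2,3) exec_start@8 write@10
I5 add r4: issue@6 deps=(4,3) exec_start@10 write@13

Answer: 2 5 5 8 10 13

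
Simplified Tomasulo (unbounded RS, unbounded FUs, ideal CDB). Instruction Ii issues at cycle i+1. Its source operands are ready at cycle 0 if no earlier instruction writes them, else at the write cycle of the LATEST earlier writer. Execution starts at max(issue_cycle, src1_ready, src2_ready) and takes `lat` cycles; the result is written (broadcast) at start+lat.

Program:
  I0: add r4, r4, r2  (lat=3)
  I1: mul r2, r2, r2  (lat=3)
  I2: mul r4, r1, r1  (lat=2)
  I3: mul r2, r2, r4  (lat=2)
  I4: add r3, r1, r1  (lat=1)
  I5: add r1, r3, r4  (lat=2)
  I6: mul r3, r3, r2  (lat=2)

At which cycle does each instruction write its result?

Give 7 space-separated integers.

Answer: 4 5 5 7 6 8 9

Derivation:
I0 add r4: issue@1 deps=(None,None) exec_start@1 write@4
I1 mul r2: issue@2 deps=(None,None) exec_start@2 write@5
I2 mul r4: issue@3 deps=(None,None) exec_start@3 write@5
I3 mul r2: issue@4 deps=(1,2) exec_start@5 write@7
I4 add r3: issue@5 deps=(None,None) exec_start@5 write@6
I5 add r1: issue@6 deps=(4,2) exec_start@6 write@8
I6 mul r3: issue@7 deps=(4,3) exec_start@7 write@9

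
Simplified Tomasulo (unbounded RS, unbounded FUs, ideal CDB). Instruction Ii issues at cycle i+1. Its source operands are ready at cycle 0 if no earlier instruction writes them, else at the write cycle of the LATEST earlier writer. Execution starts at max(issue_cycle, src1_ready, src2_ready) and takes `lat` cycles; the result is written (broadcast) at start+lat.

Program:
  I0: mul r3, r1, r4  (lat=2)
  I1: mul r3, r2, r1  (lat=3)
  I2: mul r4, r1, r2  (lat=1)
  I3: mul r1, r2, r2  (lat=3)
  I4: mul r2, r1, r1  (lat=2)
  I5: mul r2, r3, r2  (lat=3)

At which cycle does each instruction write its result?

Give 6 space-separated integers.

I0 mul r3: issue@1 deps=(None,None) exec_start@1 write@3
I1 mul r3: issue@2 deps=(None,None) exec_start@2 write@5
I2 mul r4: issue@3 deps=(None,None) exec_start@3 write@4
I3 mul r1: issue@4 deps=(None,None) exec_start@4 write@7
I4 mul r2: issue@5 deps=(3,3) exec_start@7 write@9
I5 mul r2: issue@6 deps=(1,4) exec_start@9 write@12

Answer: 3 5 4 7 9 12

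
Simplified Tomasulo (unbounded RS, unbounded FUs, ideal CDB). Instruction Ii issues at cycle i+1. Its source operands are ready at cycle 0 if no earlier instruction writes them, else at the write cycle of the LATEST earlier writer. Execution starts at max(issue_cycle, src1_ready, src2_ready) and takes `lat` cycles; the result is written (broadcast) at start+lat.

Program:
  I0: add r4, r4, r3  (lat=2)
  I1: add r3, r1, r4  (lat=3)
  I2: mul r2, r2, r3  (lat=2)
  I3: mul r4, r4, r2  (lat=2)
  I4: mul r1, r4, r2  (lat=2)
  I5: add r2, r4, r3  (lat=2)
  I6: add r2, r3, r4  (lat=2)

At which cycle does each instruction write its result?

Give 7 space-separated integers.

Answer: 3 6 8 10 12 12 12

Derivation:
I0 add r4: issue@1 deps=(None,None) exec_start@1 write@3
I1 add r3: issue@2 deps=(None,0) exec_start@3 write@6
I2 mul r2: issue@3 deps=(None,1) exec_start@6 write@8
I3 mul r4: issue@4 deps=(0,2) exec_start@8 write@10
I4 mul r1: issue@5 deps=(3,2) exec_start@10 write@12
I5 add r2: issue@6 deps=(3,1) exec_start@10 write@12
I6 add r2: issue@7 deps=(1,3) exec_start@10 write@12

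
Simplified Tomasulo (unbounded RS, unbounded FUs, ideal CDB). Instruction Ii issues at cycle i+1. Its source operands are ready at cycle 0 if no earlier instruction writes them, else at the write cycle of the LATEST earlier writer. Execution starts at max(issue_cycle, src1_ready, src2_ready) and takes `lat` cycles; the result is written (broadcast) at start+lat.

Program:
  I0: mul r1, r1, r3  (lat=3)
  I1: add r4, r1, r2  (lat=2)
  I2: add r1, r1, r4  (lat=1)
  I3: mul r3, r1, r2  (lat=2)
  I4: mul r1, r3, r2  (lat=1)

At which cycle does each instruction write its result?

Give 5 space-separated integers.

Answer: 4 6 7 9 10

Derivation:
I0 mul r1: issue@1 deps=(None,None) exec_start@1 write@4
I1 add r4: issue@2 deps=(0,None) exec_start@4 write@6
I2 add r1: issue@3 deps=(0,1) exec_start@6 write@7
I3 mul r3: issue@4 deps=(2,None) exec_start@7 write@9
I4 mul r1: issue@5 deps=(3,None) exec_start@9 write@10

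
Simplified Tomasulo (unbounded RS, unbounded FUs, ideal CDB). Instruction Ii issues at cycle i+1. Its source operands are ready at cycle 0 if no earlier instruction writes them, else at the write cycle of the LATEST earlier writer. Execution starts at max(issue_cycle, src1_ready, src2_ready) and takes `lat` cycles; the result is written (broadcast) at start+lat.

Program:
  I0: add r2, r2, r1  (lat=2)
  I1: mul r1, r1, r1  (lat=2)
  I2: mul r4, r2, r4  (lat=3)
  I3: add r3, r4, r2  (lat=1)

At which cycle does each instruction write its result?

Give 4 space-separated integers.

Answer: 3 4 6 7

Derivation:
I0 add r2: issue@1 deps=(None,None) exec_start@1 write@3
I1 mul r1: issue@2 deps=(None,None) exec_start@2 write@4
I2 mul r4: issue@3 deps=(0,None) exec_start@3 write@6
I3 add r3: issue@4 deps=(2,0) exec_start@6 write@7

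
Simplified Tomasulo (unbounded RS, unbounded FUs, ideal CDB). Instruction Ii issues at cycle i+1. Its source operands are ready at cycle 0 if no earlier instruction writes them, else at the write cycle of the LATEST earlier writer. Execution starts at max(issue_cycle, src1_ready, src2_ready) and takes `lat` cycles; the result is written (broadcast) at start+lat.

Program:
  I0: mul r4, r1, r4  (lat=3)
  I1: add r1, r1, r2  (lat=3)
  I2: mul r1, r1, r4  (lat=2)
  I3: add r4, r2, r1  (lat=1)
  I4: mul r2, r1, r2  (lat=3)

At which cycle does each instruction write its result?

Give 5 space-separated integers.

I0 mul r4: issue@1 deps=(None,None) exec_start@1 write@4
I1 add r1: issue@2 deps=(None,None) exec_start@2 write@5
I2 mul r1: issue@3 deps=(1,0) exec_start@5 write@7
I3 add r4: issue@4 deps=(None,2) exec_start@7 write@8
I4 mul r2: issue@5 deps=(2,None) exec_start@7 write@10

Answer: 4 5 7 8 10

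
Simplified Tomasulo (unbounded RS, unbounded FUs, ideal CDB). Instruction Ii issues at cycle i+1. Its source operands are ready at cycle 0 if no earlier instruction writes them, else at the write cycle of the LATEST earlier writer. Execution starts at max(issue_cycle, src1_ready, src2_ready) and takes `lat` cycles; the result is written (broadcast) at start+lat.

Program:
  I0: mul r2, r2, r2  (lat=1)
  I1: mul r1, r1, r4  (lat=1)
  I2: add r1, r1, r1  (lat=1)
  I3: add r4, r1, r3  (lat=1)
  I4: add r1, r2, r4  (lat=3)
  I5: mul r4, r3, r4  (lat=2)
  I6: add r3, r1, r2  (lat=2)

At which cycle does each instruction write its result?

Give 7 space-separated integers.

Answer: 2 3 4 5 8 8 10

Derivation:
I0 mul r2: issue@1 deps=(None,None) exec_start@1 write@2
I1 mul r1: issue@2 deps=(None,None) exec_start@2 write@3
I2 add r1: issue@3 deps=(1,1) exec_start@3 write@4
I3 add r4: issue@4 deps=(2,None) exec_start@4 write@5
I4 add r1: issue@5 deps=(0,3) exec_start@5 write@8
I5 mul r4: issue@6 deps=(None,3) exec_start@6 write@8
I6 add r3: issue@7 deps=(4,0) exec_start@8 write@10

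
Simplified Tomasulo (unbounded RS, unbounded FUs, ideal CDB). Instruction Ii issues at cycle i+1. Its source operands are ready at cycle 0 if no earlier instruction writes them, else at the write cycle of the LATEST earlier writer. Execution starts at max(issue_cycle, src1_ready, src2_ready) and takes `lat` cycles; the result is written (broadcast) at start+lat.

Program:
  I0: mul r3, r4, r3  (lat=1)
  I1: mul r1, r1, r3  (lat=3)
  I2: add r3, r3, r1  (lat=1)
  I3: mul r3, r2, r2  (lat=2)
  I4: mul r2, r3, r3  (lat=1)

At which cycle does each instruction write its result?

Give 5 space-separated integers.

Answer: 2 5 6 6 7

Derivation:
I0 mul r3: issue@1 deps=(None,None) exec_start@1 write@2
I1 mul r1: issue@2 deps=(None,0) exec_start@2 write@5
I2 add r3: issue@3 deps=(0,1) exec_start@5 write@6
I3 mul r3: issue@4 deps=(None,None) exec_start@4 write@6
I4 mul r2: issue@5 deps=(3,3) exec_start@6 write@7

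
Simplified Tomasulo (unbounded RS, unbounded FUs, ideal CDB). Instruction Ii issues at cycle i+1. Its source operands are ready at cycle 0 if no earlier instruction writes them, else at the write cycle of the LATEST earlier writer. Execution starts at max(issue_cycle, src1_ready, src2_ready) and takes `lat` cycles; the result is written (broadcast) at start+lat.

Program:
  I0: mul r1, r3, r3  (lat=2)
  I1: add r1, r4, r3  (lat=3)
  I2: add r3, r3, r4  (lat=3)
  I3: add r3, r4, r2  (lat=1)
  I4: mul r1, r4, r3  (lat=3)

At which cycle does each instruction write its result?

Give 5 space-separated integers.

I0 mul r1: issue@1 deps=(None,None) exec_start@1 write@3
I1 add r1: issue@2 deps=(None,None) exec_start@2 write@5
I2 add r3: issue@3 deps=(None,None) exec_start@3 write@6
I3 add r3: issue@4 deps=(None,None) exec_start@4 write@5
I4 mul r1: issue@5 deps=(None,3) exec_start@5 write@8

Answer: 3 5 6 5 8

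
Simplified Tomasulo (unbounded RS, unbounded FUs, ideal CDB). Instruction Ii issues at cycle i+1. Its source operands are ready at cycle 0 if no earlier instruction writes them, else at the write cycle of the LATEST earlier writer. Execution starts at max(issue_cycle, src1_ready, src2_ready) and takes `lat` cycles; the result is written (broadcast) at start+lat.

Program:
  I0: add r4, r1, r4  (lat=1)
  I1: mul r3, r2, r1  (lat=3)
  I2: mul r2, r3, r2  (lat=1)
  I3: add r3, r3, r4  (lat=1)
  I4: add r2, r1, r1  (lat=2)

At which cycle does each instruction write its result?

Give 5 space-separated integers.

Answer: 2 5 6 6 7

Derivation:
I0 add r4: issue@1 deps=(None,None) exec_start@1 write@2
I1 mul r3: issue@2 deps=(None,None) exec_start@2 write@5
I2 mul r2: issue@3 deps=(1,None) exec_start@5 write@6
I3 add r3: issue@4 deps=(1,0) exec_start@5 write@6
I4 add r2: issue@5 deps=(None,None) exec_start@5 write@7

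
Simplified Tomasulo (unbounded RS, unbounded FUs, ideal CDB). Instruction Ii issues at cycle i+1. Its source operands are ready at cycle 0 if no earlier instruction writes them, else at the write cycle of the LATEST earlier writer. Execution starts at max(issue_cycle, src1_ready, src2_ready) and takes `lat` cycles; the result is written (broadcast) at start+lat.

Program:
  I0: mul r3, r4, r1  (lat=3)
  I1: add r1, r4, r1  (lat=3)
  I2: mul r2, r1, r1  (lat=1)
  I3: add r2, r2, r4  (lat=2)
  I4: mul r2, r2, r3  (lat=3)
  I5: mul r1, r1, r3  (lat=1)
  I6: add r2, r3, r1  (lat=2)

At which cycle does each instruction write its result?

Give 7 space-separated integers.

I0 mul r3: issue@1 deps=(None,None) exec_start@1 write@4
I1 add r1: issue@2 deps=(None,None) exec_start@2 write@5
I2 mul r2: issue@3 deps=(1,1) exec_start@5 write@6
I3 add r2: issue@4 deps=(2,None) exec_start@6 write@8
I4 mul r2: issue@5 deps=(3,0) exec_start@8 write@11
I5 mul r1: issue@6 deps=(1,0) exec_start@6 write@7
I6 add r2: issue@7 deps=(0,5) exec_start@7 write@9

Answer: 4 5 6 8 11 7 9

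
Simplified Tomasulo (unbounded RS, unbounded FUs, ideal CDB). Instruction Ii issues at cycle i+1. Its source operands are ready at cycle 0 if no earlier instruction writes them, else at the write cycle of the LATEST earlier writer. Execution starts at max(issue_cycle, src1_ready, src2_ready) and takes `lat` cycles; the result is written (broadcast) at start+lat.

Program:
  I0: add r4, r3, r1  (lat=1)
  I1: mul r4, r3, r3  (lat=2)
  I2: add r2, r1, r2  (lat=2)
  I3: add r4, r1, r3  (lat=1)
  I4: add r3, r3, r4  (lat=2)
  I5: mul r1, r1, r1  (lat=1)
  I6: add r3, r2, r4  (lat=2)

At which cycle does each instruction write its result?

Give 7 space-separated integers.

I0 add r4: issue@1 deps=(None,None) exec_start@1 write@2
I1 mul r4: issue@2 deps=(None,None) exec_start@2 write@4
I2 add r2: issue@3 deps=(None,None) exec_start@3 write@5
I3 add r4: issue@4 deps=(None,None) exec_start@4 write@5
I4 add r3: issue@5 deps=(None,3) exec_start@5 write@7
I5 mul r1: issue@6 deps=(None,None) exec_start@6 write@7
I6 add r3: issue@7 deps=(2,3) exec_start@7 write@9

Answer: 2 4 5 5 7 7 9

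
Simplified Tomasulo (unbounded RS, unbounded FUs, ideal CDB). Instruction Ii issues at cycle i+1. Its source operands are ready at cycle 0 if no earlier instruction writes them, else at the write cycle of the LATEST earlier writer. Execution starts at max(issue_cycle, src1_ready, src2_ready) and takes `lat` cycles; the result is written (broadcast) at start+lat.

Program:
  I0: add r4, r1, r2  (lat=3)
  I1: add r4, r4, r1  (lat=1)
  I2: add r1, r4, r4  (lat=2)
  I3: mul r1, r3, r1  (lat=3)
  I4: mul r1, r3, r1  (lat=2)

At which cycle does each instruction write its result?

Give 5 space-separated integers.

I0 add r4: issue@1 deps=(None,None) exec_start@1 write@4
I1 add r4: issue@2 deps=(0,None) exec_start@4 write@5
I2 add r1: issue@3 deps=(1,1) exec_start@5 write@7
I3 mul r1: issue@4 deps=(None,2) exec_start@7 write@10
I4 mul r1: issue@5 deps=(None,3) exec_start@10 write@12

Answer: 4 5 7 10 12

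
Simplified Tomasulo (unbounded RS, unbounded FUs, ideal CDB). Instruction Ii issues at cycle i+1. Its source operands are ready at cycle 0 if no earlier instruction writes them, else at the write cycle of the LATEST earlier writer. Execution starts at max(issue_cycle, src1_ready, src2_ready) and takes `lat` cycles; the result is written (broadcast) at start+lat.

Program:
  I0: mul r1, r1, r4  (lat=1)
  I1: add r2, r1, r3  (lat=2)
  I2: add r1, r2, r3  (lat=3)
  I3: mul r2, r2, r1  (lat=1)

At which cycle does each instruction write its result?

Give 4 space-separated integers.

I0 mul r1: issue@1 deps=(None,None) exec_start@1 write@2
I1 add r2: issue@2 deps=(0,None) exec_start@2 write@4
I2 add r1: issue@3 deps=(1,None) exec_start@4 write@7
I3 mul r2: issue@4 deps=(1,2) exec_start@7 write@8

Answer: 2 4 7 8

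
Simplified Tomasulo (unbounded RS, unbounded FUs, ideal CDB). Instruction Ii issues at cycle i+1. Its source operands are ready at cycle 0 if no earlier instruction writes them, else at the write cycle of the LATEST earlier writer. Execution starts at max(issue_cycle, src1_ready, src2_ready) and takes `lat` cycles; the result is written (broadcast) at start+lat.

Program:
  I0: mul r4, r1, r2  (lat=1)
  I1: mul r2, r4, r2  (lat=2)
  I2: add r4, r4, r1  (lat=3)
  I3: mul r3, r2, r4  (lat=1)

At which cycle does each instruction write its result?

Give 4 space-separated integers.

I0 mul r4: issue@1 deps=(None,None) exec_start@1 write@2
I1 mul r2: issue@2 deps=(0,None) exec_start@2 write@4
I2 add r4: issue@3 deps=(0,None) exec_start@3 write@6
I3 mul r3: issue@4 deps=(1,2) exec_start@6 write@7

Answer: 2 4 6 7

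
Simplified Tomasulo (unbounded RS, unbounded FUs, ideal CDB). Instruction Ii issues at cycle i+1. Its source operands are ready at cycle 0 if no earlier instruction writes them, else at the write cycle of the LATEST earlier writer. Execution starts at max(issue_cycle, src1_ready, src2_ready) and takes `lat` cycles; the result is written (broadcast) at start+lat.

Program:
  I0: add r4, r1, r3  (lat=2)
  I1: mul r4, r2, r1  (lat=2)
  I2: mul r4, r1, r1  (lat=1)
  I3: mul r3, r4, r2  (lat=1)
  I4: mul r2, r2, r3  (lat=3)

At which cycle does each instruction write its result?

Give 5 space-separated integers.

Answer: 3 4 4 5 8

Derivation:
I0 add r4: issue@1 deps=(None,None) exec_start@1 write@3
I1 mul r4: issue@2 deps=(None,None) exec_start@2 write@4
I2 mul r4: issue@3 deps=(None,None) exec_start@3 write@4
I3 mul r3: issue@4 deps=(2,None) exec_start@4 write@5
I4 mul r2: issue@5 deps=(None,3) exec_start@5 write@8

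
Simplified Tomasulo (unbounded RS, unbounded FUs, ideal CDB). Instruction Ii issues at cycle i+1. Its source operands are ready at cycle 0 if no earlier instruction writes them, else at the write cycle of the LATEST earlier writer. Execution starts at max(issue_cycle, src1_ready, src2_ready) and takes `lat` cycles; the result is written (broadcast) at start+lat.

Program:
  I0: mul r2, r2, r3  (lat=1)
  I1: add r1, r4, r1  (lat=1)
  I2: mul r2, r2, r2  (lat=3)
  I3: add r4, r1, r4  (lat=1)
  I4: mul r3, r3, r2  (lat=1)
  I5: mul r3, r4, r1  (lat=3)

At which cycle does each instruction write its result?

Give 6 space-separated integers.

Answer: 2 3 6 5 7 9

Derivation:
I0 mul r2: issue@1 deps=(None,None) exec_start@1 write@2
I1 add r1: issue@2 deps=(None,None) exec_start@2 write@3
I2 mul r2: issue@3 deps=(0,0) exec_start@3 write@6
I3 add r4: issue@4 deps=(1,None) exec_start@4 write@5
I4 mul r3: issue@5 deps=(None,2) exec_start@6 write@7
I5 mul r3: issue@6 deps=(3,1) exec_start@6 write@9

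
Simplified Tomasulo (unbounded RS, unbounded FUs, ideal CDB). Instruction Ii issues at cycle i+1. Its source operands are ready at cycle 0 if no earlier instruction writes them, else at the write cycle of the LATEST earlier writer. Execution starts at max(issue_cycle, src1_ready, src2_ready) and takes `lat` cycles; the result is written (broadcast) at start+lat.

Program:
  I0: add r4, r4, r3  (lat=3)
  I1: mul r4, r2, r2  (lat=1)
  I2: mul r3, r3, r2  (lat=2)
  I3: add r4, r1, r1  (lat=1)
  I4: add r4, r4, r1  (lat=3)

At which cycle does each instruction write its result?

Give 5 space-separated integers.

I0 add r4: issue@1 deps=(None,None) exec_start@1 write@4
I1 mul r4: issue@2 deps=(None,None) exec_start@2 write@3
I2 mul r3: issue@3 deps=(None,None) exec_start@3 write@5
I3 add r4: issue@4 deps=(None,None) exec_start@4 write@5
I4 add r4: issue@5 deps=(3,None) exec_start@5 write@8

Answer: 4 3 5 5 8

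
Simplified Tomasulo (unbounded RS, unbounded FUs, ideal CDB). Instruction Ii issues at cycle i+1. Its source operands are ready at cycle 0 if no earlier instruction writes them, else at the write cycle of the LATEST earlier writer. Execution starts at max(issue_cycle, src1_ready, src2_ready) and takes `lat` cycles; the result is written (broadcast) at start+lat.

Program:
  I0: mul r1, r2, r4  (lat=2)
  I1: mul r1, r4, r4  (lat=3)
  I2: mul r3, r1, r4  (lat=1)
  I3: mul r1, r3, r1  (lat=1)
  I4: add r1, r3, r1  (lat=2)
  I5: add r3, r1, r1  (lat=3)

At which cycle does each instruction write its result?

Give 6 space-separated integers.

I0 mul r1: issue@1 deps=(None,None) exec_start@1 write@3
I1 mul r1: issue@2 deps=(None,None) exec_start@2 write@5
I2 mul r3: issue@3 deps=(1,None) exec_start@5 write@6
I3 mul r1: issue@4 deps=(2,1) exec_start@6 write@7
I4 add r1: issue@5 deps=(2,3) exec_start@7 write@9
I5 add r3: issue@6 deps=(4,4) exec_start@9 write@12

Answer: 3 5 6 7 9 12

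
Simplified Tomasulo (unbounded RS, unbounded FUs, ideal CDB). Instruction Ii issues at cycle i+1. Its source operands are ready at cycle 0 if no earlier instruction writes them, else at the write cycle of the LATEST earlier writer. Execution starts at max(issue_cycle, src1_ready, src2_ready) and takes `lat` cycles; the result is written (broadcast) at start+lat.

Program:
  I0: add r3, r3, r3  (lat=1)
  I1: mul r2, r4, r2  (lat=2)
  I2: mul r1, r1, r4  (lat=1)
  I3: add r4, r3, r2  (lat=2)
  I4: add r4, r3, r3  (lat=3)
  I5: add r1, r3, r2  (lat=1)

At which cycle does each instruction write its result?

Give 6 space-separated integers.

I0 add r3: issue@1 deps=(None,None) exec_start@1 write@2
I1 mul r2: issue@2 deps=(None,None) exec_start@2 write@4
I2 mul r1: issue@3 deps=(None,None) exec_start@3 write@4
I3 add r4: issue@4 deps=(0,1) exec_start@4 write@6
I4 add r4: issue@5 deps=(0,0) exec_start@5 write@8
I5 add r1: issue@6 deps=(0,1) exec_start@6 write@7

Answer: 2 4 4 6 8 7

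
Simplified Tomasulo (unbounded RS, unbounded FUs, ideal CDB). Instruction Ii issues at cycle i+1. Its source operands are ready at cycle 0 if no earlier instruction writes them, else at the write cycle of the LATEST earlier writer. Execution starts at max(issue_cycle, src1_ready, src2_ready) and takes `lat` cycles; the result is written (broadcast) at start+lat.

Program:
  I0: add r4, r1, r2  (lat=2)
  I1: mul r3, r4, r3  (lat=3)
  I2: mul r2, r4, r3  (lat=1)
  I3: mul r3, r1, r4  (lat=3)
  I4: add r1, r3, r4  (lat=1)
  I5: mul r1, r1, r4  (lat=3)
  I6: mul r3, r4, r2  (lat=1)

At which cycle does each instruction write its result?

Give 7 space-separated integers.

Answer: 3 6 7 7 8 11 8

Derivation:
I0 add r4: issue@1 deps=(None,None) exec_start@1 write@3
I1 mul r3: issue@2 deps=(0,None) exec_start@3 write@6
I2 mul r2: issue@3 deps=(0,1) exec_start@6 write@7
I3 mul r3: issue@4 deps=(None,0) exec_start@4 write@7
I4 add r1: issue@5 deps=(3,0) exec_start@7 write@8
I5 mul r1: issue@6 deps=(4,0) exec_start@8 write@11
I6 mul r3: issue@7 deps=(0,2) exec_start@7 write@8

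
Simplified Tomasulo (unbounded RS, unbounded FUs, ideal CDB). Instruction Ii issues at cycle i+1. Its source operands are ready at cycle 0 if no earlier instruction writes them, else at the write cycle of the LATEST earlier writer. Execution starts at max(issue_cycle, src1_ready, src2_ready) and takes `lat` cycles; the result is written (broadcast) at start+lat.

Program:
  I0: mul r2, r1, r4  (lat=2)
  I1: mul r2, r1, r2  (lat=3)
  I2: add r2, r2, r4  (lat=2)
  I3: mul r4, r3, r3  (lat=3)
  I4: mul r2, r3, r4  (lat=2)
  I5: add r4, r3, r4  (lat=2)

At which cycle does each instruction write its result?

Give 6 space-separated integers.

Answer: 3 6 8 7 9 9

Derivation:
I0 mul r2: issue@1 deps=(None,None) exec_start@1 write@3
I1 mul r2: issue@2 deps=(None,0) exec_start@3 write@6
I2 add r2: issue@3 deps=(1,None) exec_start@6 write@8
I3 mul r4: issue@4 deps=(None,None) exec_start@4 write@7
I4 mul r2: issue@5 deps=(None,3) exec_start@7 write@9
I5 add r4: issue@6 deps=(None,3) exec_start@7 write@9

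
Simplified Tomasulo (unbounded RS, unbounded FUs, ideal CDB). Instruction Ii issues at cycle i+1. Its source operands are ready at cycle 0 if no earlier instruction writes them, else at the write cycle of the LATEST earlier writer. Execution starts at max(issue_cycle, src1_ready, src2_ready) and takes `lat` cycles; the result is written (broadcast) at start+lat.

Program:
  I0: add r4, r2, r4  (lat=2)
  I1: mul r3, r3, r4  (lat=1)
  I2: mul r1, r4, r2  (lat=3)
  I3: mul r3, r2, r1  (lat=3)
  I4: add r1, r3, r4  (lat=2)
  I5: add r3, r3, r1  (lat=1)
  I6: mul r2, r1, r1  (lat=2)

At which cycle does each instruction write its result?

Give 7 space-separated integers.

Answer: 3 4 6 9 11 12 13

Derivation:
I0 add r4: issue@1 deps=(None,None) exec_start@1 write@3
I1 mul r3: issue@2 deps=(None,0) exec_start@3 write@4
I2 mul r1: issue@3 deps=(0,None) exec_start@3 write@6
I3 mul r3: issue@4 deps=(None,2) exec_start@6 write@9
I4 add r1: issue@5 deps=(3,0) exec_start@9 write@11
I5 add r3: issue@6 deps=(3,4) exec_start@11 write@12
I6 mul r2: issue@7 deps=(4,4) exec_start@11 write@13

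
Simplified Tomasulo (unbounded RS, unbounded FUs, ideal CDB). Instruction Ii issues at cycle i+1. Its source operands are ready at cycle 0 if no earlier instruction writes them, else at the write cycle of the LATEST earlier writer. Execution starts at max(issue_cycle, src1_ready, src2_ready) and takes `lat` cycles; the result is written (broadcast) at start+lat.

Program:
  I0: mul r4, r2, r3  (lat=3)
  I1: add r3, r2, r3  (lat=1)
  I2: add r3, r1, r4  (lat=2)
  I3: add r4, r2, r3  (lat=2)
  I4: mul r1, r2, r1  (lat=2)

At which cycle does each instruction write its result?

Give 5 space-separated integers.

Answer: 4 3 6 8 7

Derivation:
I0 mul r4: issue@1 deps=(None,None) exec_start@1 write@4
I1 add r3: issue@2 deps=(None,None) exec_start@2 write@3
I2 add r3: issue@3 deps=(None,0) exec_start@4 write@6
I3 add r4: issue@4 deps=(None,2) exec_start@6 write@8
I4 mul r1: issue@5 deps=(None,None) exec_start@5 write@7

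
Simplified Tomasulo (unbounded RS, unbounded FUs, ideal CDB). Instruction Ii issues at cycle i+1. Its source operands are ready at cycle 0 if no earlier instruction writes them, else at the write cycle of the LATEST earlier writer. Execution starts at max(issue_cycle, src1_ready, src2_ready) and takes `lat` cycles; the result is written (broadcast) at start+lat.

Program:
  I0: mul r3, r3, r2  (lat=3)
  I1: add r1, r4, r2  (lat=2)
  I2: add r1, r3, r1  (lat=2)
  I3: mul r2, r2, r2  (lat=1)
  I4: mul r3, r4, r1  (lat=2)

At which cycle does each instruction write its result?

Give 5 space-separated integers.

Answer: 4 4 6 5 8

Derivation:
I0 mul r3: issue@1 deps=(None,None) exec_start@1 write@4
I1 add r1: issue@2 deps=(None,None) exec_start@2 write@4
I2 add r1: issue@3 deps=(0,1) exec_start@4 write@6
I3 mul r2: issue@4 deps=(None,None) exec_start@4 write@5
I4 mul r3: issue@5 deps=(None,2) exec_start@6 write@8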